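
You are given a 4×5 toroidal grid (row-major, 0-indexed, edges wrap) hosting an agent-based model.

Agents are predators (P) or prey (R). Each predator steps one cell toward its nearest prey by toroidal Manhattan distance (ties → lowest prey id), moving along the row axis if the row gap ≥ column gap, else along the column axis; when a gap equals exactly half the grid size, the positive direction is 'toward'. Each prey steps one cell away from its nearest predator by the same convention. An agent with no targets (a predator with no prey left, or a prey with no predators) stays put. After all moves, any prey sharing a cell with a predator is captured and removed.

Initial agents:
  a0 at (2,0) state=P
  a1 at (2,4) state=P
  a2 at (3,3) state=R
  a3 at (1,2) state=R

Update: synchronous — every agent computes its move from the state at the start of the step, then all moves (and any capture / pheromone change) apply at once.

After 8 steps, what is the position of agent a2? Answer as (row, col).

(1, 2)

t=1: a0@(2,4):P a1@(3,4):P a2@(0,3):R a3@(1,3):R
t=2: a0@(1,4):P a1@(0,4):P a2@(1,3):R a3@(0,3):R
t=3: a0@(1,3):P a1@(0,3):P a2@(1,2):R a3@(0,2):R
t=4: a0@(1,2):P a1@(0,2):P a2@(1,1):R a3@(0,1):R
t=5: a0@(1,1):P a1@(0,1):P a2@(1,0):R a3@(0,0):R
t=6: a0@(1,0):P a1@(0,0):P a2@(1,4):R a3@(0,4):R
t=7: a0@(1,4):P a1@(0,4):P a2@(1,3):R a3@(0,3):R
t=8: a0@(1,3):P a1@(0,3):P a2@(1,2):R a3@(0,2):R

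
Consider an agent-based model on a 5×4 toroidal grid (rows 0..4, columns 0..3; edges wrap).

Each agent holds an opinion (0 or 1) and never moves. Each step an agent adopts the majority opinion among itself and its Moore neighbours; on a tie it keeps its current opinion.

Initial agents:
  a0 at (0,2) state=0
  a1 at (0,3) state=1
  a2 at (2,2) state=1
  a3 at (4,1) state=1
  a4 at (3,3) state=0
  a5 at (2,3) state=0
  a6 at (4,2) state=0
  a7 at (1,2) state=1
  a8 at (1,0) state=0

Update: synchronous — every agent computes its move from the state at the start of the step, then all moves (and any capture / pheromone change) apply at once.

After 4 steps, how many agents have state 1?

0

t=1: a0@(0,2):1 a1@(0,3):0 a2@(2,2):1 a3@(4,1):0 a4@(3,3):0 a5@(2,3):0 a6@(4,2):0 a7@(1,2):1 a8@(1,0):0
t=2: a0@(0,2):0 a1@(0,3):0 a2@(2,2):1 a3@(4,1):0 a4@(3,3):0 a5@(2,3):0 a6@(4,2):0 a7@(1,2):1 a8@(1,0):0
t=3: a0@(0,2):0 a1@(0,3):0 a2@(2,2):1 a3@(4,1):0 a4@(3,3):0 a5@(2,3):0 a6@(4,2):0 a7@(1,2):0 a8@(1,0):0
t=4: a0@(0,2):0 a1@(0,3):0 a2@(2,2):0 a3@(4,1):0 a4@(3,3):0 a5@(2,3):0 a6@(4,2):0 a7@(1,2):0 a8@(1,0):0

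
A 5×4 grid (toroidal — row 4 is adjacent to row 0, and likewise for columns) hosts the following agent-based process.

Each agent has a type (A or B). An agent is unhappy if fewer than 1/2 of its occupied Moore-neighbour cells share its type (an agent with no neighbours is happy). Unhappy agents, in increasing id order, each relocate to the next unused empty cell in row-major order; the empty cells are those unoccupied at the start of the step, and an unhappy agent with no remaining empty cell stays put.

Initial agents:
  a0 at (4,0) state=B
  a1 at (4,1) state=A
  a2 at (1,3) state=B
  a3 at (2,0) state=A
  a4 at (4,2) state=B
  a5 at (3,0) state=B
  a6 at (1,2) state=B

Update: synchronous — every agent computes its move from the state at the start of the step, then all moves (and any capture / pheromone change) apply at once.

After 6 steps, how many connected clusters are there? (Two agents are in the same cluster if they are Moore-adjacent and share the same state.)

2

t=1: a0@(4,0):B a1@(0,0):A a2@(1,3):B a3@(0,1):A a4@(0,2):B a5@(0,3):B a6@(1,2):B
t=2: a0@(1,0):B a1@(1,1):A a2@(1,3):B a3@(2,0):A a4@(0,2):B a5@(0,3):B a6@(1,2):B
t=3: a0@(1,0):B a1@(0,0):A a2@(1,3):B a3@(0,1):A a4@(0,2):B a5@(0,3):B a6@(1,2):B
t=4: a0@(1,0):B a1@(1,1):A a2@(1,3):B a3@(2,0):A a4@(0,2):B a5@(0,3):B a6@(1,2):B
t=5: a0@(1,0):B a1@(0,0):A a2@(1,3):B a3@(0,1):A a4@(0,2):B a5@(0,3):B a6@(1,2):B
t=6: a0@(1,0):B a1@(1,1):A a2@(1,3):B a3@(2,0):A a4@(0,2):B a5@(0,3):B a6@(1,2):B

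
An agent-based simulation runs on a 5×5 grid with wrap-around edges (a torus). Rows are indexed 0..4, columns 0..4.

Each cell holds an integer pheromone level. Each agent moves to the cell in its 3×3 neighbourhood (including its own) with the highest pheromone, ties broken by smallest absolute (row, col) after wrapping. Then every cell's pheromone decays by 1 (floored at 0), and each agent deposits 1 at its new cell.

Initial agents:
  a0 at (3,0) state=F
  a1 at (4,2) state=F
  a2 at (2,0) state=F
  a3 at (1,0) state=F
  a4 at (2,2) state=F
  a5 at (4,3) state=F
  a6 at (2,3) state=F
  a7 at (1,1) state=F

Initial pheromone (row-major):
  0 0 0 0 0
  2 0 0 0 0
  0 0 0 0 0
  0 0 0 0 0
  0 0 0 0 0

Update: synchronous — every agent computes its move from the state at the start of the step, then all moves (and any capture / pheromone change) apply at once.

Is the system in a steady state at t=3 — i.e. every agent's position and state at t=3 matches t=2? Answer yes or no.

no

t=1: a0@(2,0) a1@(0,1) a2@(1,0) a3@(1,0) a4@(1,1) a5@(0,2) a6@(1,2) a7@(1,0) | pheromone: 0 1 1 0 0 / 4 1 1 0 0 / 1 0 0 0 0 / 0 0 0 0 0 / 0 0 0 0 0
t=2: a0@(1,0) a1@(1,0) a2@(1,0) a3@(1,0) a4@(1,0) a5@(0,1) a6@(0,1) a7@(1,0) | pheromone: 0 2 0 0 0 / 9 0 0 0 0 / 0 0 0 0 0 / 0 0 0 0 0 / 0 0 0 0 0
t=3: a0@(1,0) a1@(1,0) a2@(1,0) a3@(1,0) a4@(1,0) a5@(1,0) a6@(1,0) a7@(1,0) | pheromone: 0 1 0 0 0 / 16 0 0 0 0 / 0 0 0 0 0 / 0 0 0 0 0 / 0 0 0 0 0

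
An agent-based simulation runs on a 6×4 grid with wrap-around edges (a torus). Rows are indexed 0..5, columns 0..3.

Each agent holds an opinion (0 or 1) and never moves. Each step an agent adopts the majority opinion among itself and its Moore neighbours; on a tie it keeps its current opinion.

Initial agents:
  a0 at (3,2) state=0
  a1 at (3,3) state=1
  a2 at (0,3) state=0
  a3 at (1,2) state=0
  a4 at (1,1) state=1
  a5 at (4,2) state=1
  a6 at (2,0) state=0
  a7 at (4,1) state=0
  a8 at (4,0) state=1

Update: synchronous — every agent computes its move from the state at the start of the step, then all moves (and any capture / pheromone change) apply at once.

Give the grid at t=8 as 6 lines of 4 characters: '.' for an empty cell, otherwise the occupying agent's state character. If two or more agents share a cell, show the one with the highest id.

...0
.00.
1...
..01
101.
....

t=1: a0@(3,2):0 a1@(3,3):1 a2@(0,3):0 a3@(1,2):0 a4@(1,1):0 a5@(4,2):1 a6@(2,0):1 a7@(4,1):0 a8@(4,0):1
t=2: (unchanged — steady state)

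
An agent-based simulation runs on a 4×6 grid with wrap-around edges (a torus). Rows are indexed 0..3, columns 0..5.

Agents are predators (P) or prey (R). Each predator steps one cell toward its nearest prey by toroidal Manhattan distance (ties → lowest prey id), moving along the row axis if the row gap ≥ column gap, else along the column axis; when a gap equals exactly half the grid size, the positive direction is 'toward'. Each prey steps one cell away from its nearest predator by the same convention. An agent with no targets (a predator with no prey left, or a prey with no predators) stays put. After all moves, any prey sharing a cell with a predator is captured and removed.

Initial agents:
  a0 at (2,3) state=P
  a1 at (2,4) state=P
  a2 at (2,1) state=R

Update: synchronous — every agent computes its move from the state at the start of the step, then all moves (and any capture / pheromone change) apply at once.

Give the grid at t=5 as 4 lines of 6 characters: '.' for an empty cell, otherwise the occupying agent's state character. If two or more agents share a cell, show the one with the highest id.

......
......
PP....
......

t=1: a0@(2,2):P a1@(2,5):P a2@(2,0):R
t=2: a0@(2,1):P a1@(2,0):P
t=3: (unchanged — steady state)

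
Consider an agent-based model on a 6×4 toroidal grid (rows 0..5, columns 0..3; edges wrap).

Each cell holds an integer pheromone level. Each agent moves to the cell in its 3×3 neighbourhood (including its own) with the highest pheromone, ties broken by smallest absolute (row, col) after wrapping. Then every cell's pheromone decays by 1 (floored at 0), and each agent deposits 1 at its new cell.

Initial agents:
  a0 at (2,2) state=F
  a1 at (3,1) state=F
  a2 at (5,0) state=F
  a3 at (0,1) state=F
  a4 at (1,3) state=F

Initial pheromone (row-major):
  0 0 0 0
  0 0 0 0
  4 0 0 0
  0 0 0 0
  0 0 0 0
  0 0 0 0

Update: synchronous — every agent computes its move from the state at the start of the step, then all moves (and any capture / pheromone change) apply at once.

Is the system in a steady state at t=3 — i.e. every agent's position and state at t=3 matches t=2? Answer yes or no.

t=1: a0@(1,1) a1@(2,0) a2@(0,0) a3@(0,0) a4@(2,0) | pheromone: 2 0 0 0 / 0 1 0 0 / 5 0 0 0 / 0 0 0 0 / 0 0 0 0 / 0 0 0 0
t=2: a0@(2,0) a1@(2,0) a2@(0,0) a3@(0,0) a4@(2,0) | pheromone: 3 0 0 0 / 0 0 0 0 / 7 0 0 0 / 0 0 0 0 / 0 0 0 0 / 0 0 0 0
t=3: a0@(2,0) a1@(2,0) a2@(0,0) a3@(0,0) a4@(2,0) | pheromone: 4 0 0 0 / 0 0 0 0 / 9 0 0 0 / 0 0 0 0 / 0 0 0 0 / 0 0 0 0

yes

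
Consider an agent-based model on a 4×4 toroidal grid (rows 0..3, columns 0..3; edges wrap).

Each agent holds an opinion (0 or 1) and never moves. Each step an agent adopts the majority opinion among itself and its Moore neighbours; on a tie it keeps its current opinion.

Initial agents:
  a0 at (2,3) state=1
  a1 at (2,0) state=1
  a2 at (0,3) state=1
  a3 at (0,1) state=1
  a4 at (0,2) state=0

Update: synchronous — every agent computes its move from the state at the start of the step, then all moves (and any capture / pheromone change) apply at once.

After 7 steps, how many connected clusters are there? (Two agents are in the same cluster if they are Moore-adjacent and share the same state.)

2

t=1: a0@(2,3):1 a1@(2,0):1 a2@(0,3):1 a3@(0,1):1 a4@(0,2):1
t=2: (unchanged — steady state)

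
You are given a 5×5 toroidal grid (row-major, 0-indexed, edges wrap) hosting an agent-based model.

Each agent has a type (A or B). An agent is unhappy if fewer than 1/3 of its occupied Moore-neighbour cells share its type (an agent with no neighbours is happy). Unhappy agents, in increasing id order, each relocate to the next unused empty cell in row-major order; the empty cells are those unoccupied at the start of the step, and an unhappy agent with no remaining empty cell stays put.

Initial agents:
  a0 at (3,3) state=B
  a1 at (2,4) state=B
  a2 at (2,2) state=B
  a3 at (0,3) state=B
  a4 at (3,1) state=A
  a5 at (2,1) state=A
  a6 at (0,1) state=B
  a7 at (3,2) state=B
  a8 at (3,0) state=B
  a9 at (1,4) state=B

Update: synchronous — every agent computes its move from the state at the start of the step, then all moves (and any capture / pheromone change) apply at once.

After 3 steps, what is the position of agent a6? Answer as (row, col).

t=1: a0@(3,3):B a1@(2,4):B a2@(2,2):B a3@(0,3):B a4@(0,0):A a5@(0,2):A a6@(0,1):B a7@(3,2):B a8@(3,0):B a9@(1,4):B
t=2: a0@(3,3):B a1@(2,4):B a2@(2,2):B a3@(0,3):B a4@(0,4):A a5@(1,0):A a6@(1,1):B a7@(3,2):B a8@(3,0):B a9@(1,4):B
t=3: a0@(3,3):B a1@(2,4):B a2@(2,2):B a3@(0,3):B a4@(0,4):A a5@(0,0):A a6@(1,1):B a7@(3,2):B a8@(3,0):B a9@(1,4):B

(1, 1)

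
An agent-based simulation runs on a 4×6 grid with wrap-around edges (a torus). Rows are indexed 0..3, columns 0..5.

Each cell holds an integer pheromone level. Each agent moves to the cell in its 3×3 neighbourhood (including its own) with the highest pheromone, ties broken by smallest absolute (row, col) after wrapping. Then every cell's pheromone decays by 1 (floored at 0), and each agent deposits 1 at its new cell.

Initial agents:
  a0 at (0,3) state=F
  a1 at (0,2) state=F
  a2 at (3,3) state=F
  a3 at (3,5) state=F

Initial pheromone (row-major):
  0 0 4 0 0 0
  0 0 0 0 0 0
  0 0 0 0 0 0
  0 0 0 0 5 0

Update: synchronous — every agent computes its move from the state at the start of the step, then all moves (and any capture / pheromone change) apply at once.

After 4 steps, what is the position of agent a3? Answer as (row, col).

t=1: a0@(3,4) a1@(0,2) a2@(3,4) a3@(3,4) | pheromone: 0 0 4 0 0 0 / 0 0 0 0 0 0 / 0 0 0 0 0 0 / 0 0 0 0 7 0
t=2: a0@(3,4) a1@(0,2) a2@(3,4) a3@(3,4) | pheromone: 0 0 4 0 0 0 / 0 0 0 0 0 0 / 0 0 0 0 0 0 / 0 0 0 0 9 0
t=3: a0@(3,4) a1@(0,2) a2@(3,4) a3@(3,4) | pheromone: 0 0 4 0 0 0 / 0 0 0 0 0 0 / 0 0 0 0 0 0 / 0 0 0 0 11 0
t=4: a0@(3,4) a1@(0,2) a2@(3,4) a3@(3,4) | pheromone: 0 0 4 0 0 0 / 0 0 0 0 0 0 / 0 0 0 0 0 0 / 0 0 0 0 13 0

(3, 4)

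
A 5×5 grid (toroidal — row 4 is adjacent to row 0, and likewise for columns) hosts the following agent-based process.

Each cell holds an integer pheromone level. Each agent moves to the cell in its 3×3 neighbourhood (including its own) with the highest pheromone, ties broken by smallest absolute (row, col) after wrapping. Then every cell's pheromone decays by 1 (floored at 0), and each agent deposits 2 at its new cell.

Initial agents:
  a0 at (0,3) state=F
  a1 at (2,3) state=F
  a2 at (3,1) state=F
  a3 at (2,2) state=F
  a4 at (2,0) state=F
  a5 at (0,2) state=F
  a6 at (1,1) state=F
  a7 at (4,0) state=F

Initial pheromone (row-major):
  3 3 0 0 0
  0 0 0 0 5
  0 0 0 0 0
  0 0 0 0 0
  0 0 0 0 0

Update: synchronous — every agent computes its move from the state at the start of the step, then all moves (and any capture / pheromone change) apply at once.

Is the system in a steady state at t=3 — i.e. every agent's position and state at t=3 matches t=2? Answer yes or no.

t=1: a0@(1,4) a1@(1,4) a2@(2,0) a3@(1,1) a4@(1,4) a5@(0,1) a6@(0,0) a7@(0,0) | pheromone: 6 4 0 0 0 / 0 2 0 0 10 / 2 0 0 0 0 / 0 0 0 0 0 / 0 0 0 0 0
t=2: a0@(1,4) a1@(1,4) a2@(1,4) a3@(0,0) a4@(1,4) a5@(0,0) a6@(1,4) a7@(1,4) | pheromone: 9 3 0 0 0 / 0 1 0 0 21 / 1 0 0 0 0 / 0 0 0 0 0 / 0 0 0 0 0
t=3: a0@(1,4) a1@(1,4) a2@(1,4) a3@(1,4) a4@(1,4) a5@(1,4) a6@(1,4) a7@(1,4) | pheromone: 8 2 0 0 0 / 0 0 0 0 36 / 0 0 0 0 0 / 0 0 0 0 0 / 0 0 0 0 0

no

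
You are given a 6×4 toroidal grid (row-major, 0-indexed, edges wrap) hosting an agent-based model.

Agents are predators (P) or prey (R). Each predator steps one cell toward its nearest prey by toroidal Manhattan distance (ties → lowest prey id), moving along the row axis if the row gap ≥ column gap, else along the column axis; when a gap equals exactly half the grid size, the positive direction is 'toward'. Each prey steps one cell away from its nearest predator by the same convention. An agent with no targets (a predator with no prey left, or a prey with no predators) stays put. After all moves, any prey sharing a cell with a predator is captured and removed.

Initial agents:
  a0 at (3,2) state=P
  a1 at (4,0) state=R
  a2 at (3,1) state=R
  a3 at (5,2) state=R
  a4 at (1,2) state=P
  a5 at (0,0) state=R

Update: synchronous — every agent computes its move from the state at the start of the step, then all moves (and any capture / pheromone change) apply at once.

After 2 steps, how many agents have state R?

t=1: a0@(3,1):P a1@(4,3):R a2@(3,0):R a4@(0,2):P a5@(0,3):R
t=2: a0@(3,0):P a1@(4,2):R a2@(3,3):R a4@(0,3):P a5@(0,0):R

3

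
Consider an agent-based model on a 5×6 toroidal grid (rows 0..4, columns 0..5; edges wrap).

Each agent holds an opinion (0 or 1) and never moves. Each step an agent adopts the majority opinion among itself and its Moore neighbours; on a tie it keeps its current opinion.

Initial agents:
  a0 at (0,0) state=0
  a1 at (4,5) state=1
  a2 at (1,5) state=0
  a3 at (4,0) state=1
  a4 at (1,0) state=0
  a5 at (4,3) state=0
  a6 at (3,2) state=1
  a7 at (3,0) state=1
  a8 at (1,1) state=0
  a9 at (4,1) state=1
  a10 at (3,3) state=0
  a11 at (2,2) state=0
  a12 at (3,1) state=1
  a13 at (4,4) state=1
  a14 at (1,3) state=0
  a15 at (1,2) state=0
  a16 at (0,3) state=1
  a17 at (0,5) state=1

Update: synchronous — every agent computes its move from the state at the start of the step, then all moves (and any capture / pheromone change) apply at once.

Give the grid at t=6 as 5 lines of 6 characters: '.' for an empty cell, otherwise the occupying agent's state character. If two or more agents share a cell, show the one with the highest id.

t=1: a0@(0,0):0 a1@(4,5):1 a2@(1,5):0 a3@(4,0):1 a4@(1,0):0 a5@(4,3):1 a6@(3,2):1 a7@(3,0):1 a8@(1,1):0 a9@(4,1):1 a10@(3,3):0 a11@(2,2):0 a12@(3,1):1 a13@(4,4):1 a14@(1,3):0 a15@(1,2):0 a16@(0,3):0 a17@(0,5):1
t=2: a0@(0,0):0 a1@(4,5):1 a2@(1,5):0 a3@(4,0):1 a4@(1,0):0 a5@(4,3):1 a6@(3,2):1 a7@(3,0):1 a8@(1,1):0 a9@(4,1):1 a10@(3,3):1 a11@(2,2):0 a12@(3,1):1 a13@(4,4):1 a14@(1,3):0 a15@(1,2):0 a16@(0,3):0 a17@(0,5):1
t=3: (unchanged — steady state)

0..0.1
0000.0
..0...
1111..
11.111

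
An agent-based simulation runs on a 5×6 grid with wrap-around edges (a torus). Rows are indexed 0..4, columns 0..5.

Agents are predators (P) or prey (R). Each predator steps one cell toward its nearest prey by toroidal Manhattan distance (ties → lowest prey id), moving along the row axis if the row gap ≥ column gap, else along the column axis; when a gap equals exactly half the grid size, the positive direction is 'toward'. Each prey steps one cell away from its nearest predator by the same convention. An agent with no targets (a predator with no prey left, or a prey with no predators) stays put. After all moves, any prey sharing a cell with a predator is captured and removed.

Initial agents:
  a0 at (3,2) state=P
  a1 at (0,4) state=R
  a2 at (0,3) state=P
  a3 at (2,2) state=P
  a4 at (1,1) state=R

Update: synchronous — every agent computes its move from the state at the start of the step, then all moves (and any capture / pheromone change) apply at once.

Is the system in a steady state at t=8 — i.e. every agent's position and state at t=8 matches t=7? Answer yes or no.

t=1: a0@(2,2):P a1@(0,5):R a2@(0,4):P a3@(1,2):P a4@(0,1):R
t=2: a0@(1,2):P a1@(0,0):R a2@(0,5):P a3@(0,2):P a4@(4,1):R
t=3: a0@(1,1):P a2@(0,0):P a3@(0,1):P a4@(3,1):R
t=4: a0@(2,1):P a2@(4,0):P a3@(4,1):P
t=5: (unchanged — steady state)

yes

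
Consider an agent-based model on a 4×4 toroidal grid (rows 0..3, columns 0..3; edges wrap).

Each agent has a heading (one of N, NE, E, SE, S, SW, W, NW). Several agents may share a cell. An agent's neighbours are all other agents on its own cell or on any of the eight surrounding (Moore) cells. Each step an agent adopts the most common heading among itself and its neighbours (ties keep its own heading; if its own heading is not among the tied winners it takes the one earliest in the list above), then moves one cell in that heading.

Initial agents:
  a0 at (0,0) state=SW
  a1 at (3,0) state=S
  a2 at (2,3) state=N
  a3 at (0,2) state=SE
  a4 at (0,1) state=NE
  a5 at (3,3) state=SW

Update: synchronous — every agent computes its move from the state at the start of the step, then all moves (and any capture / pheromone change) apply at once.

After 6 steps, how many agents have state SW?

6

t=1: a0@(1,3):SW a1@(0,3):SW a2@(1,3):N a3@(1,3):SE a4@(3,2):NE a5@(0,2):SW
t=2: a0@(2,2):SW a1@(1,2):SW a2@(2,2):SW a3@(2,2):SW a4@(0,1):SW a5@(1,1):SW
t=3: a0@(3,1):SW a1@(2,1):SW a2@(3,1):SW a3@(3,1):SW a4@(1,0):SW a5@(2,0):SW
t=4: a0@(0,0):SW a1@(3,0):SW a2@(0,0):SW a3@(0,0):SW a4@(2,3):SW a5@(3,3):SW
t=5: a0@(1,3):SW a1@(0,3):SW a2@(1,3):SW a3@(1,3):SW a4@(3,2):SW a5@(0,2):SW
t=6: a0@(2,2):SW a1@(1,2):SW a2@(2,2):SW a3@(2,2):SW a4@(0,1):SW a5@(1,1):SW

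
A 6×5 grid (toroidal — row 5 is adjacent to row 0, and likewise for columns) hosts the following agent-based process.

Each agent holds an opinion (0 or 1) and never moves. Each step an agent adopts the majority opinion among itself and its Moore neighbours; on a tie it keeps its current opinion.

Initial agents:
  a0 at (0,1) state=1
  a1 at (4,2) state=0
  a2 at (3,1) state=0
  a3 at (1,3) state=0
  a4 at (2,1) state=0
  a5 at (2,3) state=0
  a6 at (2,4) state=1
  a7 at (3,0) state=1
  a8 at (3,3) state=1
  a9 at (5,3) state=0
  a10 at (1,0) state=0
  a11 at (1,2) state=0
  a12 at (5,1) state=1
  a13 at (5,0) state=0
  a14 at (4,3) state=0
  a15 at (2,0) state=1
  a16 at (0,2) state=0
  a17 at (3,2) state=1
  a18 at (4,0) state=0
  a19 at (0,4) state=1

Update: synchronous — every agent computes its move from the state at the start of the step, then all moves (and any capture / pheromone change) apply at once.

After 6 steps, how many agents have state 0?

t=1: a0@(0,1):0 a1@(4,2):0 a2@(3,1):0 a3@(1,3):0 a4@(2,1):0 a5@(2,3):0 a6@(2,4):1 a7@(3,0):1 a8@(3,3):1 a9@(5,3):0 a10@(1,0):1 a11@(1,2):0 a12@(5,1):0 a13@(5,0):1 a14@(4,3):0 a15@(2,0):1 a16@(0,2):0 a17@(3,2):0 a18@(4,0):0 a19@(0,4):0
t=2: a0@(0,1):0 a1@(4,2):0 a2@(3,1):0 a3@(1,3):0 a4@(2,1):0 a5@(2,3):0 a6@(2,4):1 a7@(3,0):1 a8@(3,3):0 a9@(5,3):0 a10@(1,0):1 a11@(1,2):0 a12@(5,1):0 a13@(5,0):0 a14@(4,3):0 a15@(2,0):1 a16@(0,2):0 a17@(3,2):0 a18@(4,0):0 a19@(0,4):0
t=3: (unchanged — steady state)

16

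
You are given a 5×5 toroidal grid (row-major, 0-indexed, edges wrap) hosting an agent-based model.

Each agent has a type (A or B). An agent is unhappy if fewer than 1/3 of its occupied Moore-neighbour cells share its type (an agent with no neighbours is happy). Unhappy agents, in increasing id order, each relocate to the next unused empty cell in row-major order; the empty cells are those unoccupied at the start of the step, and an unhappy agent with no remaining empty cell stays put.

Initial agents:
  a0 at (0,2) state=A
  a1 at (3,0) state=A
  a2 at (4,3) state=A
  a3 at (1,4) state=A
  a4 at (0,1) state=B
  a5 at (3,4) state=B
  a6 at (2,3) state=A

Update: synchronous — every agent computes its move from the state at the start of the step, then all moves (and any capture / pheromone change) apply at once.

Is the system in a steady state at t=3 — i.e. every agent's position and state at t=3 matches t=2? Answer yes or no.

t=1: a0@(0,2):A a1@(0,0):A a2@(4,3):A a3@(1,4):A a4@(0,3):B a5@(0,4):B a6@(2,3):A
t=2: a0@(0,2):A a1@(0,0):A a2@(4,3):A a3@(1,4):A a4@(0,1):B a5@(1,0):B a6@(2,3):A
t=3: (unchanged — steady state)

yes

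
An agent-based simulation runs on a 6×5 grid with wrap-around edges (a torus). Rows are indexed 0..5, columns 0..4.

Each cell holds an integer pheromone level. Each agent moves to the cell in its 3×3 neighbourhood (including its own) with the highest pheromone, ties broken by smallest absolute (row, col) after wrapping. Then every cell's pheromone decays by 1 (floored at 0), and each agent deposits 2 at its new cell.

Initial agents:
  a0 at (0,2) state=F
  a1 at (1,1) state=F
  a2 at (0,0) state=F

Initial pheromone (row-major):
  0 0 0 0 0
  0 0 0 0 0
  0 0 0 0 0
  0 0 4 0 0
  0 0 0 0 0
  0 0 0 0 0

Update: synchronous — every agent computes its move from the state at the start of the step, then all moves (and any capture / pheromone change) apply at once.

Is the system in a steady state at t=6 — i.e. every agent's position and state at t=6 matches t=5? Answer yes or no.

t=1: a0@(0,1) a1@(0,0) a2@(0,0) | pheromone: 4 2 0 0 0 / 0 0 0 0 0 / 0 0 0 0 0 / 0 0 3 0 0 / 0 0 0 0 0 / 0 0 0 0 0
t=2: a0@(0,0) a1@(0,0) a2@(0,0) | pheromone: 9 1 0 0 0 / 0 0 0 0 0 / 0 0 0 0 0 / 0 0 2 0 0 / 0 0 0 0 0 / 0 0 0 0 0
t=3: a0@(0,0) a1@(0,0) a2@(0,0) | pheromone: 14 0 0 0 0 / 0 0 0 0 0 / 0 0 0 0 0 / 0 0 1 0 0 / 0 0 0 0 0 / 0 0 0 0 0
t=4: a0@(0,0) a1@(0,0) a2@(0,0) | pheromone: 19 0 0 0 0 / 0 0 0 0 0 / 0 0 0 0 0 / 0 0 0 0 0 / 0 0 0 0 0 / 0 0 0 0 0
t=5: a0@(0,0) a1@(0,0) a2@(0,0) | pheromone: 24 0 0 0 0 / 0 0 0 0 0 / 0 0 0 0 0 / 0 0 0 0 0 / 0 0 0 0 0 / 0 0 0 0 0
t=6: a0@(0,0) a1@(0,0) a2@(0,0) | pheromone: 29 0 0 0 0 / 0 0 0 0 0 / 0 0 0 0 0 / 0 0 0 0 0 / 0 0 0 0 0 / 0 0 0 0 0

yes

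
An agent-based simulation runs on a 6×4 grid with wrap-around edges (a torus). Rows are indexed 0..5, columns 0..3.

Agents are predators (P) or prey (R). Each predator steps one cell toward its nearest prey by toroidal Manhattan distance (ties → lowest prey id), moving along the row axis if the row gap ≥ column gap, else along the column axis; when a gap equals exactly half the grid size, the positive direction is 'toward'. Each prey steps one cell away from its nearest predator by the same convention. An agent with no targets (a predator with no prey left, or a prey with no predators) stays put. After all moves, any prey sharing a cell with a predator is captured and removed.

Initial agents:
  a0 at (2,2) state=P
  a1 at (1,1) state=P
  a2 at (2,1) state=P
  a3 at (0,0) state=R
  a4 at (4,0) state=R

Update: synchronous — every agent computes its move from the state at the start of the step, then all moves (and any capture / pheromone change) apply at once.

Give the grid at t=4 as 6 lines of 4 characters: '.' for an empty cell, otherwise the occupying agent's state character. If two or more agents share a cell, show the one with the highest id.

....
....
R...
.P..
.PP.
....

t=1: a0@(1,2):P a1@(0,1):P a2@(1,1):P a3@(5,0):R a4@(5,0):R
t=2: a0@(0,2):P a1@(5,1):P a2@(0,1):P a3@(4,0):R a4@(4,0):R
t=3: a0@(5,2):P a1@(4,1):P a2@(5,1):P a3@(3,0):R a4@(3,0):R
t=4: a0@(4,2):P a1@(3,1):P a2@(4,1):P a3@(2,0):R a4@(2,0):R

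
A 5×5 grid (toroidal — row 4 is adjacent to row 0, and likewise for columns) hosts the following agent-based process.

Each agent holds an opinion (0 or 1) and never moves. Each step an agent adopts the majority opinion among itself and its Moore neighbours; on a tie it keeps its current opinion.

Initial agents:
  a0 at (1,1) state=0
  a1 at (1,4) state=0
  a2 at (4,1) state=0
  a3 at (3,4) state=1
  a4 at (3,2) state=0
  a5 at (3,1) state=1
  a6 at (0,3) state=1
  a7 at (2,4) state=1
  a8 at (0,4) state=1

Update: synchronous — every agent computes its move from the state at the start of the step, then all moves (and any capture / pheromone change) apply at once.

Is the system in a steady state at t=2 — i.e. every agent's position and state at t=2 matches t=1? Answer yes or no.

t=1: a0@(1,1):0 a1@(1,4):1 a2@(4,1):0 a3@(3,4):1 a4@(3,2):0 a5@(3,1):0 a6@(0,3):1 a7@(2,4):1 a8@(0,4):1
t=2: (unchanged — steady state)

yes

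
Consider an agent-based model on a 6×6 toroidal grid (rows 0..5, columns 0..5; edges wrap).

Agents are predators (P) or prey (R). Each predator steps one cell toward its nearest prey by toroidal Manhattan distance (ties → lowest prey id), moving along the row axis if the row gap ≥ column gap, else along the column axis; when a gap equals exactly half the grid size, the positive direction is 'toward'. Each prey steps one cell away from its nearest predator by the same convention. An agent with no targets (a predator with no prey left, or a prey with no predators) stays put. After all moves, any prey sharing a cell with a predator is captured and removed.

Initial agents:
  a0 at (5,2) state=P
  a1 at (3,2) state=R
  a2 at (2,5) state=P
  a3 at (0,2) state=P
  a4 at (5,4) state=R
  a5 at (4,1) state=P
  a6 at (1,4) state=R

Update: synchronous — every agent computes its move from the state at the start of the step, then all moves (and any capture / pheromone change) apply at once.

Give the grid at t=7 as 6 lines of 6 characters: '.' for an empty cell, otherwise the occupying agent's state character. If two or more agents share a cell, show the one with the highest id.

t=1: a0@(4,2):P a1@(2,2):R a2@(1,5):P a3@(1,2):P a4@(5,5):R a5@(3,1):P a6@(0,4):R
t=2: a0@(3,2):P a2@(0,5):P a3@(2,2):P a4@(4,5):R a5@(2,1):P a6@(5,4):R
t=3: a0@(3,3):P a2@(5,5):P a3@(2,3):P a4@(3,5):R a5@(3,1):P a6@(4,4):R
t=4: a0@(3,4):P a2@(4,5):P a3@(2,4):P a5@(3,0):P a6@(5,4):R
t=5: a0@(4,4):P a2@(5,5):P a3@(3,4):P a5@(4,0):P a6@(0,4):R
t=6: a0@(5,4):P a2@(0,5):P a3@(4,4):P a5@(5,0):P a6@(1,4):R
t=7: a0@(0,4):P a2@(1,5):P a3@(5,4):P a5@(0,0):P a6@(2,4):R

P...P.
.....P
....R.
......
......
....P.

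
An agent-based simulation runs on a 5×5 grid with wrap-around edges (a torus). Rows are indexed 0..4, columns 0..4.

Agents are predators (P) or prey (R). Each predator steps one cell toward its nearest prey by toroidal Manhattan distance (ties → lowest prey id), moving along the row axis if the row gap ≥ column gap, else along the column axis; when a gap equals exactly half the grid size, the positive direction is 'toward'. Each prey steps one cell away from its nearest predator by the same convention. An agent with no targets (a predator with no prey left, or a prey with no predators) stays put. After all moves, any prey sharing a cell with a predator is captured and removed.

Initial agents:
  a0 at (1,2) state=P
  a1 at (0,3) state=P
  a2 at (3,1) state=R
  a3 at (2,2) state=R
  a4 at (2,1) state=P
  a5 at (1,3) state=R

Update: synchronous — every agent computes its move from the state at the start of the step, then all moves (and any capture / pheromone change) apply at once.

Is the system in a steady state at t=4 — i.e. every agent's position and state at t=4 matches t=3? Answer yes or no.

t=1: a0@(2,2):P a1@(1,3):P a2@(4,1):R a3@(3,2):R a4@(3,1):P a5@(1,4):R
t=2: a0@(3,2):P a1@(1,4):P a2@(0,1):R a3@(4,2):R a4@(4,1):P a5@(1,0):R
t=3: a0@(4,2):P a1@(1,0):P a2@(1,1):R a3@(0,2):R a4@(0,1):P a5@(1,1):R
t=4: a0@(0,2):P a1@(1,1):P a2@(1,2):R a3@(1,2):R a4@(1,1):P a5@(1,2):R

no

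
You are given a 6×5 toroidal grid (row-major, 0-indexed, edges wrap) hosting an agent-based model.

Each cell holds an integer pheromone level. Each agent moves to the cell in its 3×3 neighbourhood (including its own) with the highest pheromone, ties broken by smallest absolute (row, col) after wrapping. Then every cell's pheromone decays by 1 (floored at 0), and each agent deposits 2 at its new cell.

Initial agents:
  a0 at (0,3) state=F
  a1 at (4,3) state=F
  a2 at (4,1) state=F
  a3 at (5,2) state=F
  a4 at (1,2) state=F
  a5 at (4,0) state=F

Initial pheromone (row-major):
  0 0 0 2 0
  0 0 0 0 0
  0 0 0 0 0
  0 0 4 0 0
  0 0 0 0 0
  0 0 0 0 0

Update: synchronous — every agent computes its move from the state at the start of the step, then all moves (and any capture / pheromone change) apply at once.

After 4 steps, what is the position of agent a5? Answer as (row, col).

(3, 0)

t=1: a0@(0,3) a1@(3,2) a2@(3,2) a3@(0,3) a4@(0,3) a5@(3,0) | pheromone: 0 0 0 7 0 / 0 0 0 0 0 / 0 0 0 0 0 / 2 0 7 0 0 / 0 0 0 0 0 / 0 0 0 0 0
t=2: a0@(0,3) a1@(3,2) a2@(3,2) a3@(0,3) a4@(0,3) a5@(3,0) | pheromone: 0 0 0 12 0 / 0 0 0 0 0 / 0 0 0 0 0 / 3 0 10 0 0 / 0 0 0 0 0 / 0 0 0 0 0
t=3: a0@(0,3) a1@(3,2) a2@(3,2) a3@(0,3) a4@(0,3) a5@(3,0) | pheromone: 0 0 0 17 0 / 0 0 0 0 0 / 0 0 0 0 0 / 4 0 13 0 0 / 0 0 0 0 0 / 0 0 0 0 0
t=4: a0@(0,3) a1@(3,2) a2@(3,2) a3@(0,3) a4@(0,3) a5@(3,0) | pheromone: 0 0 0 22 0 / 0 0 0 0 0 / 0 0 0 0 0 / 5 0 16 0 0 / 0 0 0 0 0 / 0 0 0 0 0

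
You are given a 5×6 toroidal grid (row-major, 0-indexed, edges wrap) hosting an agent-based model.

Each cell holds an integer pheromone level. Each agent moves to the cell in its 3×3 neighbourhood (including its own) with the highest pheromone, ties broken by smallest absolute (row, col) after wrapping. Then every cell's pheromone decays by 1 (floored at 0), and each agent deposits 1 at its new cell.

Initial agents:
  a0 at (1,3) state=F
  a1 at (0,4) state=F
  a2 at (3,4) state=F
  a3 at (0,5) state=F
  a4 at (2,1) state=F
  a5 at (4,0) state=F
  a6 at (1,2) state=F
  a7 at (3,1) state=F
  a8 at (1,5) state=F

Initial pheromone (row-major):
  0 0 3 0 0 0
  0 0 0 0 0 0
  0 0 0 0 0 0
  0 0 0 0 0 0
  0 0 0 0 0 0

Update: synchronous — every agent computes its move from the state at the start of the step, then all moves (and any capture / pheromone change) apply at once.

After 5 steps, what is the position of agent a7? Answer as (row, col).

t=1: a0@(0,2) a1@(0,3) a2@(2,3) a3@(0,0) a4@(1,0) a5@(0,0) a6@(0,2) a7@(2,0) a8@(0,0) | pheromone: 3 0 4 1 0 0 / 1 0 0 0 0 0 / 1 0 0 1 0 0 / 0 0 0 0 0 0 / 0 0 0 0 0 0
t=2: a0@(0,2) a1@(0,2) a2@(2,3) a3@(0,0) a4@(0,0) a5@(0,0) a6@(0,2) a7@(1,0) a8@(0,0) | pheromone: 6 0 6 0 0 0 / 1 0 0 0 0 0 / 0 0 0 1 0 0 / 0 0 0 0 0 0 / 0 0 0 0 0 0
t=3: a0@(0,2) a1@(0,2) a2@(2,3) a3@(0,0) a4@(0,0) a5@(0,0) a6@(0,2) a7@(0,0) a8@(0,0) | pheromone: 10 0 8 0 0 0 / 0 0 0 0 0 0 / 0 0 0 1 0 0 / 0 0 0 0 0 0 / 0 0 0 0 0 0
t=4: a0@(0,2) a1@(0,2) a2@(2,3) a3@(0,0) a4@(0,0) a5@(0,0) a6@(0,2) a7@(0,0) a8@(0,0) | pheromone: 14 0 10 0 0 0 / 0 0 0 0 0 0 / 0 0 0 1 0 0 / 0 0 0 0 0 0 / 0 0 0 0 0 0
t=5: a0@(0,2) a1@(0,2) a2@(2,3) a3@(0,0) a4@(0,0) a5@(0,0) a6@(0,2) a7@(0,0) a8@(0,0) | pheromone: 18 0 12 0 0 0 / 0 0 0 0 0 0 / 0 0 0 1 0 0 / 0 0 0 0 0 0 / 0 0 0 0 0 0

(0, 0)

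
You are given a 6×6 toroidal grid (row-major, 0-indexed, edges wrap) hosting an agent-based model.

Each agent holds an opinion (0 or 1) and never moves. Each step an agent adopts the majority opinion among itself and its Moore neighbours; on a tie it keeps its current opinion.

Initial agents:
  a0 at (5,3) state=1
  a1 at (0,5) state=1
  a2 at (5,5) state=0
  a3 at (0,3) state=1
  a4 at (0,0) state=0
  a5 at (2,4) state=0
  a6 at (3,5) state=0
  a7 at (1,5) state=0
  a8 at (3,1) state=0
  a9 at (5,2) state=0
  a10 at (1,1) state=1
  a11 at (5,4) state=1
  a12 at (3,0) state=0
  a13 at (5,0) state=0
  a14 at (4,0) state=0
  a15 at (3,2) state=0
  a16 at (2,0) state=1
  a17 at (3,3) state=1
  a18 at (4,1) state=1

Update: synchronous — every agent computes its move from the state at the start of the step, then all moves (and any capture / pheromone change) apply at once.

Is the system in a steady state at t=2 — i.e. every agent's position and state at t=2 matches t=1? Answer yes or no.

no

t=1: a0@(5,3):1 a1@(0,5):0 a2@(5,5):0 a3@(0,3):1 a4@(0,0):0 a5@(2,4):0 a6@(3,5):0 a7@(1,5):0 a8@(3,1):0 a9@(5,2):1 a10@(1,1):1 a11@(5,4):1 a12@(3,0):0 a13@(5,0):0 a14@(4,0):0 a15@(3,2):0 a16@(2,0):0 a17@(3,3):0 a18@(4,1):0
t=2: a0@(5,3):1 a1@(0,5):0 a2@(5,5):0 a3@(0,3):1 a4@(0,0):0 a5@(2,4):0 a6@(3,5):0 a7@(1,5):0 a8@(3,1):0 a9@(5,2):1 a10@(1,1):0 a11@(5,4):1 a12@(3,0):0 a13@(5,0):0 a14@(4,0):0 a15@(3,2):0 a16@(2,0):0 a17@(3,3):0 a18@(4,1):0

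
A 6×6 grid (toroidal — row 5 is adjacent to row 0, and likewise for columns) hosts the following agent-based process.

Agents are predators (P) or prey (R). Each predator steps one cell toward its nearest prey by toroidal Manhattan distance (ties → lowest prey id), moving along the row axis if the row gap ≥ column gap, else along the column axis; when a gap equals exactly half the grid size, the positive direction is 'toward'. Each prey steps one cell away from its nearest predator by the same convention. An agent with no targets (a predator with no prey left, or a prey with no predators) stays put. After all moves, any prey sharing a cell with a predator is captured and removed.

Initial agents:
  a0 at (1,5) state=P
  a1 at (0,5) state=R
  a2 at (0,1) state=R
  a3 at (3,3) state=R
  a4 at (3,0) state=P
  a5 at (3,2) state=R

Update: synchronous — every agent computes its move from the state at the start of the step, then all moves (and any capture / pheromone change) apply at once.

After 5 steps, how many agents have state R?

t=1: a0@(0,5):P a1@(5,5):R a2@(0,2):R a3@(3,2):R a4@(3,1):P a5@(3,3):R
t=2: a0@(5,5):P a1@(4,5):R a2@(0,1):R a3@(3,3):R a4@(3,2):P a5@(3,4):R
t=3: a0@(4,5):P a1@(3,5):R a2@(0,2):R a3@(3,4):R a4@(3,3):P a5@(3,5):R
t=4: a0@(3,5):P a1@(2,5):R a2@(5,2):R a4@(3,4):P a5@(2,5):R
t=5: a0@(2,5):P a1@(1,5):R a2@(0,2):R a4@(2,4):P a5@(1,5):R

3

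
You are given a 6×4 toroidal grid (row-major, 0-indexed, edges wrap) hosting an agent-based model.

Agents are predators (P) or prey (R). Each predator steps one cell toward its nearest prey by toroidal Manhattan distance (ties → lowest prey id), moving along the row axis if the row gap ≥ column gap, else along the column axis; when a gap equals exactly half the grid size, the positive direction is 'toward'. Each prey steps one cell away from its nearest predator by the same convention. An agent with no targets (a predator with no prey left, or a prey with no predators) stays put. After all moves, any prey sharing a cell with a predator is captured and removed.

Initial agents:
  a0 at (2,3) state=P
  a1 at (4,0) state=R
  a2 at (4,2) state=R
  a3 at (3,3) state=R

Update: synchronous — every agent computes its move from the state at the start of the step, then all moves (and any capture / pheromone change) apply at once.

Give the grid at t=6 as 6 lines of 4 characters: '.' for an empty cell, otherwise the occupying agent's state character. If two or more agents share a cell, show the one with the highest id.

....
....
...P
...R
R.R.
....

t=1: a0@(3,3):P a1@(5,0):R a2@(5,2):R a3@(4,3):R
t=2: a0@(4,3):P a1@(0,0):R a2@(0,2):R a3@(5,3):R
t=3: a0@(5,3):P a1@(1,0):R a2@(1,2):R a3@(0,3):R
t=4: a0@(0,3):P a1@(2,0):R a2@(2,2):R a3@(1,3):R
t=5: a0@(1,3):P a1@(3,0):R a2@(3,2):R a3@(2,3):R
t=6: a0@(2,3):P a1@(4,0):R a2@(4,2):R a3@(3,3):R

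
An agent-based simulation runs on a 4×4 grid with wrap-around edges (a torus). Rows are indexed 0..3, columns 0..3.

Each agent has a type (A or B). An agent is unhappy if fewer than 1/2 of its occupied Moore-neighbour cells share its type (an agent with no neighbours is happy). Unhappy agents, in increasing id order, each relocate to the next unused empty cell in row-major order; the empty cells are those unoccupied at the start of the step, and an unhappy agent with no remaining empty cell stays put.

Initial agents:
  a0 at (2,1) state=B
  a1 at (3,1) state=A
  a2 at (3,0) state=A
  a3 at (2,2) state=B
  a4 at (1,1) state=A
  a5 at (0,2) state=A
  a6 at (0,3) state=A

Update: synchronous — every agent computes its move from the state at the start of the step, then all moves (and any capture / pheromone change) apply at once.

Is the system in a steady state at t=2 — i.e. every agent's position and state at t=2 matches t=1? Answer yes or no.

no

t=1: a0@(0,0):B a1@(3,1):A a2@(3,0):A a3@(0,1):B a4@(1,0):A a5@(0,2):A a6@(0,3):A
t=2: a0@(1,1):B a1@(3,1):A a2@(3,0):A a3@(1,2):B a4@(1,3):A a5@(0,2):A a6@(0,3):A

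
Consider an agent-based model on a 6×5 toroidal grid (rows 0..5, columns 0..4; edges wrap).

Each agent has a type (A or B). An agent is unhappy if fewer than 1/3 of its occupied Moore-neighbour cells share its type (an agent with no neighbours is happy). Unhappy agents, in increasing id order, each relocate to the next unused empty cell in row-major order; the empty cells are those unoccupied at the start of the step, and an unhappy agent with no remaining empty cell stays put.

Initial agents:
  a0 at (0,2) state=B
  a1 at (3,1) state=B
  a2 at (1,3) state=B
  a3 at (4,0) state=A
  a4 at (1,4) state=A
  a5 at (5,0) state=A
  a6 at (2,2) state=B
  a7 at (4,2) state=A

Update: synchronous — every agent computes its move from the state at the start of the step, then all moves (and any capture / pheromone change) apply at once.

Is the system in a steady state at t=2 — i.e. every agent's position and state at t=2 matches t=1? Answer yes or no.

yes

t=1: a0@(0,2):B a1@(3,1):B a2@(1,3):B a3@(4,0):A a4@(0,0):A a5@(5,0):A a6@(2,2):B a7@(0,1):A
t=2: (unchanged — steady state)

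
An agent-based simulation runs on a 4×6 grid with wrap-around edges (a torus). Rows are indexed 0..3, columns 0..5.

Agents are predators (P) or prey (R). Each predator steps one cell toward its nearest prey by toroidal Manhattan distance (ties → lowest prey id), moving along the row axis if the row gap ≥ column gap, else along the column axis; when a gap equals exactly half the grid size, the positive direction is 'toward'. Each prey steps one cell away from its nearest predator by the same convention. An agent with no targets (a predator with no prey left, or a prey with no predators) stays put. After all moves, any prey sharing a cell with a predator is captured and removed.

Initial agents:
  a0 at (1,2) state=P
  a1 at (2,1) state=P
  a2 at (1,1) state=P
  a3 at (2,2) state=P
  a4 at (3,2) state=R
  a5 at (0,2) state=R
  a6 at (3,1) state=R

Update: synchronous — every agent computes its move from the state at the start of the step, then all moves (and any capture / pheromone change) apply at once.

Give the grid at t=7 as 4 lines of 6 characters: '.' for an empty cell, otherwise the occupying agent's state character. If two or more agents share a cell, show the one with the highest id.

t=1: a0@(0,2):P a1@(3,1):P a2@(0,1):P a3@(3,2):P
t=2: (unchanged — steady state)

.PP...
......
......
.PP...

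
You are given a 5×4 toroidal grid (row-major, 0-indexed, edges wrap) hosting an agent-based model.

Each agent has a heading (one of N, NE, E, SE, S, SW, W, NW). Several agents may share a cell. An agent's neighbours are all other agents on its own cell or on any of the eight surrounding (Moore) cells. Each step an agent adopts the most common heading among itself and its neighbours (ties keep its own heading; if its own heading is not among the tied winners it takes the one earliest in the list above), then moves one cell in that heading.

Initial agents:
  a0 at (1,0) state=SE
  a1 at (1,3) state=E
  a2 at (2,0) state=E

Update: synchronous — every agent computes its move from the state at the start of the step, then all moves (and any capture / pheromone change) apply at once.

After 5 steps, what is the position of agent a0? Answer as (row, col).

(1, 1)

t=1: a0@(1,1):E a1@(1,0):E a2@(2,1):E
t=2: a0@(1,2):E a1@(1,1):E a2@(2,2):E
t=3: a0@(1,3):E a1@(1,2):E a2@(2,3):E
t=4: a0@(1,0):E a1@(1,3):E a2@(2,0):E
t=5: a0@(1,1):E a1@(1,0):E a2@(2,1):E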